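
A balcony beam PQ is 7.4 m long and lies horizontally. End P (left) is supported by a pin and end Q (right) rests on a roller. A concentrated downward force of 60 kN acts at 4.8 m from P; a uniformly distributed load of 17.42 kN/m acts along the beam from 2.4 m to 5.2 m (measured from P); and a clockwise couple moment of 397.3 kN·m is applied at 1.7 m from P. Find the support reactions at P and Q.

Resultant of the distributed load: 17.42 × 2.8 = 48.776 kN at 3.8 m from P.
Taking moments about P: Q_y·7.4 − 60·4.8 − (17.42·2.8)·3.8 − 397.3 = 0 → Q_y = 870.6488/7.4 = 117.655 ≈ 117.7 kN.
ΣF_y = 0: P_y + 117.655 − 60 − 17.42·2.8 = 0 → P_y = -8.879 kN.
ΣF_x = 0: no horizontal applied forces, so P_x = 0.

P_x = 0, P_y = -8.879 kN, Q_y = 117.7 kN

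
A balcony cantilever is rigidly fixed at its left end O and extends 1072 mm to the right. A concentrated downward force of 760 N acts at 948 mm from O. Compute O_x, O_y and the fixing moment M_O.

O_x = 0, O_y = 760.0 N, M_O = 720500 N·mm

ΣF_x = 0: O_x = 0.
ΣF_y = 0: O_y − 760 = 0 → O_y = 760.0 N.
ΣM about O: M_O − 760·948 = 0 → M_O = 720500 N·mm.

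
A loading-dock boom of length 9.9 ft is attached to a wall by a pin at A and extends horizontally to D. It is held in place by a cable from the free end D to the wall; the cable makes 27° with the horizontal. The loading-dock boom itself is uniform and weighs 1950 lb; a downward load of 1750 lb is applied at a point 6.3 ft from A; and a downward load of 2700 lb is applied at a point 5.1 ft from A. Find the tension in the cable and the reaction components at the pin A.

T = 7664 lb, A_x = 6829 lb, A_y = 2920 lb

ΣM about A: T·sin27°·9.9 − 1950·4.95 − 1750·6.3 − 2700·5.1 = 0 → T = 34447.5/(9.9·0.45399) = 7664.37 ≈ 7664 lb.
ΣF_x = 0: A_x − T·cos27° = 0 → A_x = 7664.37 × 0.891007 = 6829 lb.
ΣF_y = 0: A_y + T·sin27° − 1950 − 1750 − 2700 = 0 → A_y = 6400 − 7664.37 × 0.45399 = 2920 lb.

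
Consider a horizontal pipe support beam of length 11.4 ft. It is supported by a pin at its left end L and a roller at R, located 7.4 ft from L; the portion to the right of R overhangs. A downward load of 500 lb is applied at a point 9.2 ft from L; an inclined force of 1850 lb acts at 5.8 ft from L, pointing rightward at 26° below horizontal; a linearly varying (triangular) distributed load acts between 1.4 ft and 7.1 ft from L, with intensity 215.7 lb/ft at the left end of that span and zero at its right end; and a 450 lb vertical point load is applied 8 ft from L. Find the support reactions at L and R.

L_x = -1663 lb, L_y = 357.8 lb, R_y = 2018 lb

Resultant of the triangular load: ½ × 215.7 × 5.7 = 614.745 lb, acting at 3.3 ft from L (one-third of the span from the peak).
Moments about L: R_y·7.4 − 500·9.2 − 1850·sin26°·5.8 − (½·215.7·5.7)·3.3 − 450·8 = 0 → R_y = 14932.4/7.4 = 2017.89 ≈ 2018 lb.
ΣF_y = 0: L_y + 2017.89 − 500 − 1850·sin26° − ½·215.7·5.7 − 450 = 0 → L_y = 357.8 lb.
ΣF_x = 0: L_x + 1850·cos26° = 0 → L_x = -1663 lb.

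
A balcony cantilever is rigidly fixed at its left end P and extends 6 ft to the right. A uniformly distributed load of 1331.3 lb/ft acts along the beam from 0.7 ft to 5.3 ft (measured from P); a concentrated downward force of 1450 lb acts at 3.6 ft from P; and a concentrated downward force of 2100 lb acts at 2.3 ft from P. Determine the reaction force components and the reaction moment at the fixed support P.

Resultant of the distributed load: 1331.3 × 4.6 = 6123.98 lb at 3 ft from P.
ΣF_x = 0: P_x = 0.
ΣF_y = 0: P_y − 1331.3·4.6 − 1450 − 2100 = 0 → P_y = 9674 lb.
ΣM about P: M_P − (1331.3·4.6)·3 − 1450·3.6 − 2100·2.3 = 0 → M_P = 28420 lb·ft.

P_x = 0, P_y = 9674 lb, M_P = 28420 lb·ft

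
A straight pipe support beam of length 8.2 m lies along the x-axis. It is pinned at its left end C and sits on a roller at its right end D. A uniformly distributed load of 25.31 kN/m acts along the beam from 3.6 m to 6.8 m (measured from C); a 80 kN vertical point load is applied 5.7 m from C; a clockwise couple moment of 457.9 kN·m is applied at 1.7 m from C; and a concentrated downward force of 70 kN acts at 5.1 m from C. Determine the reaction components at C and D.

Resultant of the distributed load: 25.31 × 3.2 = 80.992 kN at 5.2 m from C.
Moments about C: D_y·8.2 − (25.31·3.2)·5.2 − 80·5.7 − 457.9 − 70·5.1 = 0 → D_y = 1692.0584/8.2 = 206.349 ≈ 206.3 kN.
ΣF_y = 0: C_y + 206.349 − 25.31·3.2 − 80 − 70 = 0 → C_y = 24.64 kN.
ΣF_x = 0: no horizontal applied forces, so C_x = 0.

C_x = 0, C_y = 24.64 kN, D_y = 206.3 kN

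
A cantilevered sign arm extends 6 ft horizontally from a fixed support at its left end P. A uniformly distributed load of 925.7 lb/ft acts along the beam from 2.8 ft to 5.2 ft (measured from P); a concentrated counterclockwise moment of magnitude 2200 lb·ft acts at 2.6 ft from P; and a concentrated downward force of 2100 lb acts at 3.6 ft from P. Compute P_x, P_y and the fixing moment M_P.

P_x = 0, P_y = 4322 lb, M_P = 14250 lb·ft

Resultant of the distributed load: 925.7 × 2.4 = 2221.68 lb at 4 ft from P.
ΣF_x = 0: P_x = 0.
ΣF_y = 0: P_y − 925.7·2.4 − 2100 = 0 → P_y = 4322 lb.
ΣM about P: M_P − (925.7·2.4)·4 + 2200 − 2100·3.6 = 0 → M_P = 14250 lb·ft.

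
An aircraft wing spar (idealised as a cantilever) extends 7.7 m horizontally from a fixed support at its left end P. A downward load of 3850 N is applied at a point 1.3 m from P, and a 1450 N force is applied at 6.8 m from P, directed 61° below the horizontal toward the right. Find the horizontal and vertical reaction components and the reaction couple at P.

P_x = -703.0 N, P_y = 5118 N, M_P = 13630 N·m

ΣF_x = 0: P_x + 1450·cos61° = 0 → P_x = -703.0 N.
ΣF_y = 0: P_y − 3850 − 1450·sin61° = 0 → P_y = 5118 N.
ΣM about P: M_P − 3850·1.3 − 1450·sin61°·6.8 = 0 → M_P = 13630 N·m.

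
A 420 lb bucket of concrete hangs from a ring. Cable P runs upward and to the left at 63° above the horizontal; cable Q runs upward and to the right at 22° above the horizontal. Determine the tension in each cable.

ΣF_x = 0: −T_P·cos63° + T_Q·cos22° = 0 → T_Q = 0.489645·T_P.
ΣF_y = 0: T_P·sin63° + T_Q·sin22° = 420.
Substitute: T_P·(0.891007 + 0.489645·0.374607) = 420 → T_P = 390.904 ≈ 390.9 lb.
Then T_Q = 0.489645 × 390.904 = 191.4 lb.

T_P = 390.9 lb, T_Q = 191.4 lb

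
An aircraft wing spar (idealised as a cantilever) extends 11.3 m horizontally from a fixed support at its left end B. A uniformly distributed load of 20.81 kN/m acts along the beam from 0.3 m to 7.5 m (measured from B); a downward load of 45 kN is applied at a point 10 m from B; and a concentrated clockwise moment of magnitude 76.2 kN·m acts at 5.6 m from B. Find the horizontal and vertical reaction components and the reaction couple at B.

B_x = 0, B_y = 194.8 kN, M_B = 1111 kN·m

Resultant of the distributed load: 20.81 × 7.2 = 149.832 kN at 3.9 m from B.
ΣF_x = 0: B_x = 0.
ΣF_y = 0: B_y − 20.81·7.2 − 45 = 0 → B_y = 194.8 kN.
ΣM about B: M_B − (20.81·7.2)·3.9 − 45·10 − 76.2 = 0 → M_B = 1111 kN·m.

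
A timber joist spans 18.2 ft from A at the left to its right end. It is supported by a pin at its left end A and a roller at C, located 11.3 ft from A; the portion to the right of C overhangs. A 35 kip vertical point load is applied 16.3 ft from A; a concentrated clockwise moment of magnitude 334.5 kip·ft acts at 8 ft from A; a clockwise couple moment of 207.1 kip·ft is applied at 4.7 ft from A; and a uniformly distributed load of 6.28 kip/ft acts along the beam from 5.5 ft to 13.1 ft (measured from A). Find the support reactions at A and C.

A_x = 0, A_y = -54.97 kip, C_y = 137.7 kip

Resultant of the distributed load: 6.28 × 7.6 = 47.728 kip at 9.3 ft from A.
Moments about A: C_y·11.3 − 35·16.3 − 334.5 − 207.1 − (6.28·7.6)·9.3 = 0 → C_y = 1555.9704/11.3 = 137.696 ≈ 137.7 kip.
ΣF_y = 0: A_y + 137.696 − 35 − 6.28·7.6 = 0 → A_y = -54.97 kip.
ΣF_x = 0: no horizontal applied forces, so A_x = 0.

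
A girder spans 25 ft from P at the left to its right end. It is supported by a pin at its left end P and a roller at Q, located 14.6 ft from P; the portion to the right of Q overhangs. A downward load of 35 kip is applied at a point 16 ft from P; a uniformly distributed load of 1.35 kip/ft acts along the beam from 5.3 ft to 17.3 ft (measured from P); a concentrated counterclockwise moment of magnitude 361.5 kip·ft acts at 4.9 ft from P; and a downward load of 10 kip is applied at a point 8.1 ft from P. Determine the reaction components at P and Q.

Resultant of the distributed load: 1.35 × 12 = 16.2 kip at 11.3 ft from P.
Taking moments about P: Q_y·14.6 − 35·16 − (1.35·12)·11.3 + 361.5 − 10·8.1 = 0 → Q_y = 462.56/14.6 = 31.6822 ≈ 31.68 kip.
ΣF_y = 0: P_y + 31.6822 − 35 − 1.35·12 − 10 = 0 → P_y = 29.52 kip.
ΣF_x = 0: no horizontal applied forces, so P_x = 0.

P_x = 0, P_y = 29.52 kip, Q_y = 31.68 kip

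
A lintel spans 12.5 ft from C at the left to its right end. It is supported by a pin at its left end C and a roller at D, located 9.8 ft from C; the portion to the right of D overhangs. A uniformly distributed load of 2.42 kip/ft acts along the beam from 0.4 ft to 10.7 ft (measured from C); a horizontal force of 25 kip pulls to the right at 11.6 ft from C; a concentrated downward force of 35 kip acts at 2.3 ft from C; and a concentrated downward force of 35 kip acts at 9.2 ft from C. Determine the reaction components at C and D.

Resultant of the distributed load: 2.42 × 10.3 = 24.926 kip at 5.55 ft from C.
Moments about C: D_y·9.8 − (2.42·10.3)·5.55 − 35·2.3 − 35·9.2 = 0 → D_y = 540.8393/9.8 = 55.1877 ≈ 55.19 kip.
ΣF_y = 0: C_y + 55.1877 − 2.42·10.3 − 35 − 35 = 0 → C_y = 39.74 kip.
ΣF_x = 0: C_x + 25 = 0 → C_x = -25.00 kip.

C_x = -25.00 kip, C_y = 39.74 kip, D_y = 55.19 kip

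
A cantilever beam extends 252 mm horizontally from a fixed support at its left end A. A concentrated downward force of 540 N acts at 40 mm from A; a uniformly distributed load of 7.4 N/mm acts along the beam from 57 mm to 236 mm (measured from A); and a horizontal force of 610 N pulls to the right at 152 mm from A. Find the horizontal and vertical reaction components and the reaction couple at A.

Resultant of the distributed load: 7.4 × 179 = 1324.6 N at 146.5 mm from A.
ΣF_x = 0: A_x + 610 = 0 → A_x = -610.0 N.
ΣF_y = 0: A_y − 540 − 7.4·179 = 0 → A_y = 1865 N.
ΣM about A: M_A − 540·40 − (7.4·179)·146.5 = 0 → M_A = 215700 N·mm.

A_x = -610.0 N, A_y = 1865 N, M_A = 215700 N·mm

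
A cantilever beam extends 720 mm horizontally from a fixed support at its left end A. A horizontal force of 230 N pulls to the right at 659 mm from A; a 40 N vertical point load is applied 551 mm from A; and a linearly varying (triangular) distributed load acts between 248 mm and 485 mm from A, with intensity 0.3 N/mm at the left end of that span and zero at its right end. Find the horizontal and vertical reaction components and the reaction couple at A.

A_x = -230.0 N, A_y = 75.55 N, M_A = 33660 N·mm

Resultant of the triangular load: ½ × 0.3 × 237 = 35.55 N, acting at 327 mm from A (one-third of the span from the peak).
ΣF_x = 0: A_x + 230 = 0 → A_x = -230.0 N.
ΣF_y = 0: A_y − 40 − ½·0.3·237 = 0 → A_y = 75.55 N.
ΣM about A: M_A − 40·551 − (½·0.3·237)·327 = 0 → M_A = 33660 N·mm.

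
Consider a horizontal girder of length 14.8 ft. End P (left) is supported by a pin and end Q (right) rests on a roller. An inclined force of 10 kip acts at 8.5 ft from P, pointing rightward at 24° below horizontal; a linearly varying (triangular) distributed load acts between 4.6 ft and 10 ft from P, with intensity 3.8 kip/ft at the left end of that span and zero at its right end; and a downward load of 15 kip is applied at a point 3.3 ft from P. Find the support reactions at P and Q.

P_x = -9.135 kip, P_y = 19.21 kip, Q_y = 10.12 kip

Resultant of the triangular load: ½ × 3.8 × 5.4 = 10.26 kip, acting at 6.4 ft from P (one-third of the span from the peak).
Moments about P: Q_y·14.8 − 10·sin24°·8.5 − (½·3.8·5.4)·6.4 − 15·3.3 = 0 → Q_y = 149.737/14.8 = 10.1174 ≈ 10.12 kip.
ΣF_y = 0: P_y + 10.1174 − 10·sin24° − ½·3.8·5.4 − 15 = 0 → P_y = 19.21 kip.
ΣF_x = 0: P_x + 10·cos24° = 0 → P_x = -9.135 kip.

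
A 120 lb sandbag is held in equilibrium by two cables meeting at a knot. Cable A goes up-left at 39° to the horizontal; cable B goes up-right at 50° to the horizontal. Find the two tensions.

T_A = 77.15 lb, T_B = 93.27 lb

ΣF_x = 0: −T_A·cos39° + T_B·cos50° = 0 → T_B = 1.20902·T_A.
ΣF_y = 0: T_A·sin39° + T_B·sin50° = 120.
Substitute: T_A·(0.62932 + 1.20902·0.766044) = 120 → T_A = 77.1465 ≈ 77.15 lb.
Then T_B = 1.20902 × 77.1465 = 93.27 lb.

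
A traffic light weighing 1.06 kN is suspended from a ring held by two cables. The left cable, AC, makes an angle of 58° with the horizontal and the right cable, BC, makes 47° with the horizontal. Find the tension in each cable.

T_AC = 0.7484 kN, T_BC = 0.5815 kN

ΣF_x = 0: −T_AC·cos58° + T_BC·cos47° = 0 → T_BC = 0.77701·T_AC.
ΣF_y = 0: T_AC·sin58° + T_BC·sin47° = 1.06.
Substitute: T_AC·(0.848048 + 0.77701·0.731354) = 1.06 → T_AC = 0.74842 ≈ 0.7484 kN.
Then T_BC = 0.77701 × 0.74842 = 0.5815 kN.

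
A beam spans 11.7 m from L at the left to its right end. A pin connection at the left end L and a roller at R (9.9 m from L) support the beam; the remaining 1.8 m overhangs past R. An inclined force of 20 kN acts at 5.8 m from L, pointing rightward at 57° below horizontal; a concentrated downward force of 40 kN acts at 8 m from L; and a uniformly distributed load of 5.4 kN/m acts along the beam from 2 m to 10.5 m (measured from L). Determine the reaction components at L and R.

L_x = -10.89 kN, L_y = 31.55 kN, R_y = 71.13 kN

Resultant of the distributed load: 5.4 × 8.5 = 45.9 kN at 6.25 m from L.
ΣM about L: R_y·9.9 − 20·sin57°·5.8 − 40·8 − (5.4·8.5)·6.25 = 0 → R_y = 704.161/9.9 = 71.1274 ≈ 71.13 kN.
ΣF_y = 0: L_y + 71.1274 − 20·sin57° − 40 − 5.4·8.5 = 0 → L_y = 31.55 kN.
ΣF_x = 0: L_x + 20·cos57° = 0 → L_x = -10.89 kN.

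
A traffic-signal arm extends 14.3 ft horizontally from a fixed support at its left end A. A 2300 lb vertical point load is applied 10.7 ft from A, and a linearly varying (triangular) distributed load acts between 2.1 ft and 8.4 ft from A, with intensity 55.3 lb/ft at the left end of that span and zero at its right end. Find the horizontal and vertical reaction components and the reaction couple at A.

A_x = 0, A_y = 2474 lb, M_A = 25340 lb·ft

Resultant of the triangular load: ½ × 55.3 × 6.3 = 174.195 lb, acting at 4.2 ft from A (one-third of the span from the peak).
ΣF_x = 0: A_x = 0.
ΣF_y = 0: A_y − 2300 − ½·55.3·6.3 = 0 → A_y = 2474 lb.
ΣM about A: M_A − 2300·10.7 − (½·55.3·6.3)·4.2 = 0 → M_A = 25340 lb·ft.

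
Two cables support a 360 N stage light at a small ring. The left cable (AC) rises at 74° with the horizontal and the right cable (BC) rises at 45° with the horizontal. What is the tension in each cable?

ΣF_x = 0: −T_AC·cos74° + T_BC·cos45° = 0 → T_BC = 0.38981·T_AC.
ΣF_y = 0: T_AC·sin74° + T_BC·sin45° = 360.
Substitute: T_AC·(0.961262 + 0.38981·0.707107) = 360 → T_AC = 291.05 ≈ 291.1 N.
Then T_BC = 0.38981 × 291.05 = 113.5 N.

T_AC = 291.1 N, T_BC = 113.5 N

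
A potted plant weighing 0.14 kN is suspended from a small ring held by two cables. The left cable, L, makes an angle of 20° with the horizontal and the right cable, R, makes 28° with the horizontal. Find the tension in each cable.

ΣF_x = 0: −T_L·cos20° + T_R·cos28° = 0 → T_R = 1.06427·T_L.
ΣF_y = 0: T_L·sin20° + T_R·sin28° = 0.14.
Substitute: T_L·(0.34202 + 1.06427·0.469472) = 0.14 → T_L = 0.166337 ≈ 0.1663 kN.
Then T_R = 1.06427 × 0.166337 = 0.1770 kN.

T_L = 0.1663 kN, T_R = 0.1770 kN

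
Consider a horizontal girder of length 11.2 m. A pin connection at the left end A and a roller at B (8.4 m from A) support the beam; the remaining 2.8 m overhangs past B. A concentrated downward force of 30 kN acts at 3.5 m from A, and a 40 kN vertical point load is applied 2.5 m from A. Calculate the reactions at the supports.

A_x = 0, A_y = 45.60 kN, B_y = 24.40 kN

ΣM about A: B_y·8.4 − 30·3.5 − 40·2.5 = 0 → B_y = 205/8.4 = 24.4048 ≈ 24.40 kN.
ΣF_y = 0: A_y + 24.4048 − 30 − 40 = 0 → A_y = 45.60 kN.
ΣF_x = 0: no horizontal applied forces, so A_x = 0.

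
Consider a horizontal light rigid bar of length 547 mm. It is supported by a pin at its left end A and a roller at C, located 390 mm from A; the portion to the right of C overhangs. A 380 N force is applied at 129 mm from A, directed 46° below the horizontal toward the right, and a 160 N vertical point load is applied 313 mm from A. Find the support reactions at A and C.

A_x = -264.0 N, A_y = 214.5 N, C_y = 218.8 N

Moments about A: C_y·390 − 380·sin46°·129 − 160·313 = 0 → C_y = 85342/390 = 218.826 ≈ 218.8 N.
ΣF_y = 0: A_y + 218.826 − 380·sin46° − 160 = 0 → A_y = 214.5 N.
ΣF_x = 0: A_x + 380·cos46° = 0 → A_x = -264.0 N.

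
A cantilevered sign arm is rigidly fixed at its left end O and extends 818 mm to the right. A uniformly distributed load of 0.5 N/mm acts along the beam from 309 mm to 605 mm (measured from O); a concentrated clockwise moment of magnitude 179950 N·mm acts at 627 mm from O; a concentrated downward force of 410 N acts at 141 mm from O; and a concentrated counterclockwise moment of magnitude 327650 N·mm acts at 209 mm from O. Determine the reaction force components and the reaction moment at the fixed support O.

Resultant of the distributed load: 0.5 × 296 = 148 N at 457 mm from O.
ΣF_x = 0: O_x = 0.
ΣF_y = 0: O_y − 0.5·296 − 410 = 0 → O_y = 558.0 N.
ΣM about O: M_O − (0.5·296)·457 − 179950 − 410·141 + 327650 = 0 → M_O = -22250 N·mm.

O_x = 0, O_y = 558.0 N, M_O = -22250 N·mm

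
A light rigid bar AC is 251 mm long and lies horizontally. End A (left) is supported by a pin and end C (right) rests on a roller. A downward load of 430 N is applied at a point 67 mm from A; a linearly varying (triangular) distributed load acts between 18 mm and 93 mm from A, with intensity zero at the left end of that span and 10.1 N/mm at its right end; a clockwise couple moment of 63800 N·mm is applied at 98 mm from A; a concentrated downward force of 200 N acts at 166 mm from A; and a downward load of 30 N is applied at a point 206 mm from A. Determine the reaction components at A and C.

A_x = 0, A_y = 410.3 N, C_y = 628.5 N

Resultant of the triangular load: ½ × 10.1 × 75 = 378.75 N, acting at 68 mm from A (one-third of the span from the peak).
Taking moments about A: C_y·251 − 430·67 − (½·10.1·75)·68 − 63800 − 200·166 − 30·206 = 0 → C_y = 157745/251 = 628.466 ≈ 628.5 N.
ΣF_y = 0: A_y + 628.466 − 430 − ½·10.1·75 − 200 − 30 = 0 → A_y = 410.3 N.
ΣF_x = 0: no horizontal applied forces, so A_x = 0.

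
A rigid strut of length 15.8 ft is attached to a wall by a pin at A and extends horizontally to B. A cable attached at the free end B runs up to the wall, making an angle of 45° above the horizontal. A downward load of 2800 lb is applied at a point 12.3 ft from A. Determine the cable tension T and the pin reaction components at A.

ΣM about A: T·sin45°·15.8 − 2800·12.3 = 0 → T = 34440/(15.8·0.707107) = 3082.63 ≈ 3083 lb.
ΣF_x = 0: A_x − T·cos45° = 0 → A_x = 3082.63 × 0.707107 = 2180 lb.
ΣF_y = 0: A_y + T·sin45° − 2800 = 0 → A_y = 2800 − 3082.63 × 0.707107 = 620.3 lb.

T = 3083 lb, A_x = 2180 lb, A_y = 620.3 lb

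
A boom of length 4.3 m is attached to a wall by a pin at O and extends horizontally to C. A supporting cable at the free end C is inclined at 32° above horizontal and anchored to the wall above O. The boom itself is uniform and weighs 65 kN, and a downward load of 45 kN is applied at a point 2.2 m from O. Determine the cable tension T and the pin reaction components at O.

ΣM about O: T·sin32°·4.3 − 65·2.15 − 45·2.2 = 0 → T = 238.75/(4.3·0.529919) = 104.777 ≈ 104.8 kN.
ΣF_x = 0: O_x − T·cos32° = 0 → O_x = 104.777 × 0.848048 = 88.86 kN.
ΣF_y = 0: O_y + T·sin32° − 65 − 45 = 0 → O_y = 110 − 104.777 × 0.529919 = 54.48 kN.

T = 104.8 kN, O_x = 88.86 kN, O_y = 54.48 kN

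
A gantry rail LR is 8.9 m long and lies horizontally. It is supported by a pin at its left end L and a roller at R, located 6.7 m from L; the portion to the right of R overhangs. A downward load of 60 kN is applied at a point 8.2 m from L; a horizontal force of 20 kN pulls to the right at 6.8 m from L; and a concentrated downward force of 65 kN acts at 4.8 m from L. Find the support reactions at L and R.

ΣM about L: R_y·6.7 − 60·8.2 − 65·4.8 = 0 → R_y = 804/6.7 = 120.0 kN.
ΣF_y = 0: L_y + 120 − 60 − 65 = 0 → L_y = 5.000 kN.
ΣF_x = 0: L_x + 20 = 0 → L_x = -20.00 kN.

L_x = -20.00 kN, L_y = 5.000 kN, R_y = 120.0 kN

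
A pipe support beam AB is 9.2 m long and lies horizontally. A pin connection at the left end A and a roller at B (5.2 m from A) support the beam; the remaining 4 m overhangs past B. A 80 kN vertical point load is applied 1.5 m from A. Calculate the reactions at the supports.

A_x = 0, A_y = 56.92 kN, B_y = 23.08 kN

Taking moments about A: B_y·5.2 − 80·1.5 = 0 → B_y = 120/5.2 = 23.0769 ≈ 23.08 kN.
ΣF_y = 0: A_y + 23.0769 − 80 = 0 → A_y = 56.92 kN.
ΣF_x = 0: no horizontal applied forces, so A_x = 0.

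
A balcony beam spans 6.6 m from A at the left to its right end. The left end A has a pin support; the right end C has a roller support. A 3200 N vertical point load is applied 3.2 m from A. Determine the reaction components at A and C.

A_x = 0, A_y = 1648 N, C_y = 1552 N

ΣM about A: C_y·6.6 − 3200·3.2 = 0 → C_y = 10240/6.6 = 1551.52 ≈ 1552 N.
ΣF_y = 0: A_y + 1551.52 − 3200 = 0 → A_y = 1648 N.
ΣF_x = 0: no horizontal applied forces, so A_x = 0.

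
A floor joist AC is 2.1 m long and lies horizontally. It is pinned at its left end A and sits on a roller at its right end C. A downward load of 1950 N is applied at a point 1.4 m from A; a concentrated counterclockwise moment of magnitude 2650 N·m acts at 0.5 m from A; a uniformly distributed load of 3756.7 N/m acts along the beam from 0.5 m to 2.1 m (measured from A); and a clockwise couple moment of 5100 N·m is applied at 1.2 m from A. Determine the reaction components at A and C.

Resultant of the distributed load: 3756.7 × 1.6 = 6010.72 N at 1.3 m from A.
ΣM about A: C_y·2.1 − 1950·1.4 + 2650 − (3756.7·1.6)·1.3 − 5100 = 0 → C_y = 12993.936/2.1 = 6187.59 ≈ 6188 N.
ΣF_y = 0: A_y + 6187.59 − 1950 − 3756.7·1.6 = 0 → A_y = 1773 N.
ΣF_x = 0: no horizontal applied forces, so A_x = 0.

A_x = 0, A_y = 1773 N, C_y = 6188 N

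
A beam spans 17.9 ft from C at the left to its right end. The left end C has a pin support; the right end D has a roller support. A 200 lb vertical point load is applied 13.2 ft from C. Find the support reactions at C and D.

Moments about C: D_y·17.9 − 200·13.2 = 0 → D_y = 2640/17.9 = 147.486 ≈ 147.5 lb.
ΣF_y = 0: C_y + 147.486 − 200 = 0 → C_y = 52.51 lb.
ΣF_x = 0: no horizontal applied forces, so C_x = 0.

C_x = 0, C_y = 52.51 lb, D_y = 147.5 lb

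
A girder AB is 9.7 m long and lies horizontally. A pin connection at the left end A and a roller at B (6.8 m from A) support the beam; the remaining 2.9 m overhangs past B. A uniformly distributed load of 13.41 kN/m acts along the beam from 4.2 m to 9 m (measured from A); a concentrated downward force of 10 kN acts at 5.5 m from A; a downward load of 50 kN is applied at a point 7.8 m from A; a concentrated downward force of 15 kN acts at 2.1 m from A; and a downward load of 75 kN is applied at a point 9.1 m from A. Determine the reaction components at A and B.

Resultant of the distributed load: 13.41 × 4.8 = 64.368 kN at 6.6 m from A.
Taking moments about A: B_y·6.8 − (13.41·4.8)·6.6 − 10·5.5 − 50·7.8 − 15·2.1 − 75·9.1 = 0 → B_y = 1583.8288/6.8 = 232.916 ≈ 232.9 kN.
ΣF_y = 0: A_y + 232.916 − 13.41·4.8 − 10 − 50 − 15 − 75 = 0 → A_y = -18.55 kN.
ΣF_x = 0: no horizontal applied forces, so A_x = 0.

A_x = 0, A_y = -18.55 kN, B_y = 232.9 kN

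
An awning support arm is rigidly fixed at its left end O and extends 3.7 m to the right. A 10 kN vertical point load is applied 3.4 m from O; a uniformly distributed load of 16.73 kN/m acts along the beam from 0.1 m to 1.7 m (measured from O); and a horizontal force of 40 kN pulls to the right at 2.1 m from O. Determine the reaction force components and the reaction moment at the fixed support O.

Resultant of the distributed load: 16.73 × 1.6 = 26.768 kN at 0.9 m from O.
ΣF_x = 0: O_x + 40 = 0 → O_x = -40.00 kN.
ΣF_y = 0: O_y − 10 − 16.73·1.6 = 0 → O_y = 36.77 kN.
ΣM about O: M_O − 10·3.4 − (16.73·1.6)·0.9 = 0 → M_O = 58.09 kN·m.

O_x = -40.00 kN, O_y = 36.77 kN, M_O = 58.09 kN·m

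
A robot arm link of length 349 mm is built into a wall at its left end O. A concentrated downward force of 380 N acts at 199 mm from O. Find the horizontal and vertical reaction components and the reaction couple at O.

ΣF_x = 0: O_x = 0.
ΣF_y = 0: O_y − 380 = 0 → O_y = 380.0 N.
ΣM about O: M_O − 380·199 = 0 → M_O = 75620 N·mm.

O_x = 0, O_y = 380.0 N, M_O = 75620 N·mm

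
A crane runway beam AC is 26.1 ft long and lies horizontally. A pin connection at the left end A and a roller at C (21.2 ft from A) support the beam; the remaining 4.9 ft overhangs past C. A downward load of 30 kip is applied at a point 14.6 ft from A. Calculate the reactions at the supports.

A_x = 0, A_y = 9.340 kip, C_y = 20.66 kip

Taking moments about A: C_y·21.2 − 30·14.6 = 0 → C_y = 438/21.2 = 20.6604 ≈ 20.66 kip.
ΣF_y = 0: A_y + 20.6604 − 30 = 0 → A_y = 9.340 kip.
ΣF_x = 0: no horizontal applied forces, so A_x = 0.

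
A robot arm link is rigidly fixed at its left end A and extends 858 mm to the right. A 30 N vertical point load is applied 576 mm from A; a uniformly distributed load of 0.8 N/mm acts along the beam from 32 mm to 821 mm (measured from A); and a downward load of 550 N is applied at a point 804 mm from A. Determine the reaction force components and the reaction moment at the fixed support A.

Resultant of the distributed load: 0.8 × 789 = 631.2 N at 426.5 mm from A.
ΣF_x = 0: A_x = 0.
ΣF_y = 0: A_y − 30 − 0.8·789 − 550 = 0 → A_y = 1211 N.
ΣM about A: M_A − 30·576 − (0.8·789)·426.5 − 550·804 = 0 → M_A = 728700 N·mm.

A_x = 0, A_y = 1211 N, M_A = 728700 N·mm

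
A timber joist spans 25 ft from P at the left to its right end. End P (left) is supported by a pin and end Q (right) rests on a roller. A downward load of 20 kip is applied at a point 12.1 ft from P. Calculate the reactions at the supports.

P_x = 0, P_y = 10.32 kip, Q_y = 9.680 kip

ΣM about P: Q_y·25 − 20·12.1 = 0 → Q_y = 242/25 = 9.680 kip.
ΣF_y = 0: P_y + 9.68 − 20 = 0 → P_y = 10.32 kip.
ΣF_x = 0: no horizontal applied forces, so P_x = 0.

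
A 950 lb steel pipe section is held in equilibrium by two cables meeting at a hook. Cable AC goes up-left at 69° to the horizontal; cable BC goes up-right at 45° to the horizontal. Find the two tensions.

T_AC = 735.3 lb, T_BC = 372.7 lb

ΣF_x = 0: −T_AC·cos69° + T_BC·cos45° = 0 → T_BC = 0.506809·T_AC.
ΣF_y = 0: T_AC·sin69° + T_BC·sin45° = 950.
Substitute: T_AC·(0.93358 + 0.506809·0.707107) = 950 → T_AC = 735.324 ≈ 735.3 lb.
Then T_BC = 0.506809 × 735.324 = 372.7 lb.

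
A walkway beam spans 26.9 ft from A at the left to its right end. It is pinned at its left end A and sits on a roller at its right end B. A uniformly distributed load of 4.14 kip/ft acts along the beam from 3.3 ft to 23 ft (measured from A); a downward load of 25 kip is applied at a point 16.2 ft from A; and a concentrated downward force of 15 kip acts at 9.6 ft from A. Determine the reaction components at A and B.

A_x = 0, A_y = 61.28 kip, B_y = 60.28 kip

Resultant of the distributed load: 4.14 × 19.7 = 81.558 kip at 13.15 ft from A.
Taking moments about A: B_y·26.9 − (4.14·19.7)·13.15 − 25·16.2 − 15·9.6 = 0 → B_y = 1621.4877/26.9 = 60.2784 ≈ 60.28 kip.
ΣF_y = 0: A_y + 60.2784 − 4.14·19.7 − 25 − 15 = 0 → A_y = 61.28 kip.
ΣF_x = 0: no horizontal applied forces, so A_x = 0.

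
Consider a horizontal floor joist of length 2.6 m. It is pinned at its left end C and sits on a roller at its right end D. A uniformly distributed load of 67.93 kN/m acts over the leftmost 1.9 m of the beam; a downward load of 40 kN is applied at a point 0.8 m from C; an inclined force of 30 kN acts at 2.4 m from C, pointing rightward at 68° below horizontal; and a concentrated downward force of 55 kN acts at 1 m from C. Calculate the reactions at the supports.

Resultant of the distributed load: 67.93 × 1.9 = 129.067 kN at 0.95 m from C.
ΣM about C: D_y·2.6 − (67.93·1.9)·0.95 − 40·0.8 − 30·sin68°·2.4 − 55·1 = 0 → D_y = 276.371/2.6 = 106.297 ≈ 106.3 kN.
ΣF_y = 0: C_y + 106.297 − 67.93·1.9 − 40 − 30·sin68° − 55 = 0 → C_y = 145.6 kN.
ΣF_x = 0: C_x + 30·cos68° = 0 → C_x = -11.24 kN.

C_x = -11.24 kN, C_y = 145.6 kN, D_y = 106.3 kN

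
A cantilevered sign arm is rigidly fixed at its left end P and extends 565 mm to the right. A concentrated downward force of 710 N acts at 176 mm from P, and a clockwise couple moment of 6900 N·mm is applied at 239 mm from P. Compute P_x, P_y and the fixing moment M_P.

ΣF_x = 0: P_x = 0.
ΣF_y = 0: P_y − 710 = 0 → P_y = 710.0 N.
ΣM about P: M_P − 710·176 − 6900 = 0 → M_P = 131900 N·mm.

P_x = 0, P_y = 710.0 N, M_P = 131900 N·mm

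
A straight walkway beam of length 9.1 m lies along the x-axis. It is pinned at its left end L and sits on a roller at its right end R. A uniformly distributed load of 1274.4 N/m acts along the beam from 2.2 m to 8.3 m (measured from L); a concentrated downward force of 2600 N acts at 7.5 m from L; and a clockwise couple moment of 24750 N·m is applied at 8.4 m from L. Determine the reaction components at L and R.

Resultant of the distributed load: 1274.4 × 6.1 = 7773.84 N at 5.25 m from L.
Moments about L: R_y·9.1 − (1274.4·6.1)·5.25 − 2600·7.5 − 24750 = 0 → R_y = 85062.66/9.1 = 9347.55 ≈ 9348 N.
ΣF_y = 0: L_y + 9347.55 − 1274.4·6.1 − 2600 = 0 → L_y = 1026 N.
ΣF_x = 0: no horizontal applied forces, so L_x = 0.

L_x = 0, L_y = 1026 N, R_y = 9348 N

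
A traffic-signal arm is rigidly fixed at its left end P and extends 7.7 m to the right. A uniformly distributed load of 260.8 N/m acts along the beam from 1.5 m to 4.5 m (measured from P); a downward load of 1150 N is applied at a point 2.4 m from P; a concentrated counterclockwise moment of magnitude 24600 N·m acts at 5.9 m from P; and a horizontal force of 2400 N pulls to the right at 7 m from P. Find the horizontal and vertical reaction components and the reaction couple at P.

Resultant of the distributed load: 260.8 × 3 = 782.4 N at 3 m from P.
ΣF_x = 0: P_x + 2400 = 0 → P_x = -2400 N.
ΣF_y = 0: P_y − 260.8·3 − 1150 = 0 → P_y = 1932 N.
ΣM about P: M_P − (260.8·3)·3 − 1150·2.4 + 24600 = 0 → M_P = -19490 N·m.

P_x = -2400 N, P_y = 1932 N, M_P = -19490 N·m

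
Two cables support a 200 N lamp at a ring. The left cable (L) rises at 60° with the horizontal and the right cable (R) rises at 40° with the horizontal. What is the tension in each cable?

T_L = 155.6 N, T_R = 101.5 N

ΣF_x = 0: −T_L·cos60° + T_R·cos40° = 0 → T_R = 0.652704·T_L.
ΣF_y = 0: T_L·sin60° + T_R·sin40° = 200.
Substitute: T_L·(0.866025 + 0.652704·0.642788) = 200 → T_L = 155.572 ≈ 155.6 N.
Then T_R = 0.652704 × 155.572 = 101.5 N.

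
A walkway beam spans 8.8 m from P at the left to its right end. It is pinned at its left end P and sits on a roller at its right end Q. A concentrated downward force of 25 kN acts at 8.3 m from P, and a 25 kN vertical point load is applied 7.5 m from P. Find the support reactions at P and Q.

P_x = 0, P_y = 5.114 kN, Q_y = 44.89 kN

ΣM about P: Q_y·8.8 − 25·8.3 − 25·7.5 = 0 → Q_y = 395/8.8 = 44.8864 ≈ 44.89 kN.
ΣF_y = 0: P_y + 44.8864 − 25 − 25 = 0 → P_y = 5.114 kN.
ΣF_x = 0: no horizontal applied forces, so P_x = 0.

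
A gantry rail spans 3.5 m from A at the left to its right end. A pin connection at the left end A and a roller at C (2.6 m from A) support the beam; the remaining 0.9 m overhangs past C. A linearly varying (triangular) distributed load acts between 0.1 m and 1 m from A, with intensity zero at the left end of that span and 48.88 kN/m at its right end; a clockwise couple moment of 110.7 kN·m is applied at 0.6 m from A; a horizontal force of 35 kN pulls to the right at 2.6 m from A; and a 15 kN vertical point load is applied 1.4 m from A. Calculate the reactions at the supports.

A_x = -35.00 kN, A_y = -19.58 kN, C_y = 56.58 kN

Resultant of the triangular load: ½ × 48.88 × 0.9 = 21.996 kN, acting at 0.7 m from A (one-third of the span from the peak).
ΣM about A: C_y·2.6 − (½·48.88·0.9)·0.7 − 110.7 − 15·1.4 = 0 → C_y = 147.0972/2.6 = 56.5758 ≈ 56.58 kN.
ΣF_y = 0: A_y + 56.5758 − ½·48.88·0.9 − 15 = 0 → A_y = -19.58 kN.
ΣF_x = 0: A_x + 35 = 0 → A_x = -35.00 kN.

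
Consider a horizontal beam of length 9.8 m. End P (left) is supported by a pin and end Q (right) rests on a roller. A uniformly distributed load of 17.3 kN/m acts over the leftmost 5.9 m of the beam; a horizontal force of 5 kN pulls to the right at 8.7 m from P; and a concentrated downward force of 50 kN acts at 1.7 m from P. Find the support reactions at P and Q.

P_x = -5.000 kN, P_y = 112.7 kN, Q_y = 39.40 kN

Resultant of the distributed load: 17.3 × 5.9 = 102.07 kN at 2.95 m from P.
ΣM about P: Q_y·9.8 − (17.3·5.9)·2.95 − 50·1.7 = 0 → Q_y = 386.1065/9.8 = 39.3986 ≈ 39.40 kN.
ΣF_y = 0: P_y + 39.3986 − 17.3·5.9 − 50 = 0 → P_y = 112.7 kN.
ΣF_x = 0: P_x + 5 = 0 → P_x = -5.000 kN.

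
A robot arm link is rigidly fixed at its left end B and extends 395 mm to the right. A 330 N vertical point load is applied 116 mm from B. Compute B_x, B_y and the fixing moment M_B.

B_x = 0, B_y = 330.0 N, M_B = 38280 N·mm

ΣF_x = 0: B_x = 0.
ΣF_y = 0: B_y − 330 = 0 → B_y = 330.0 N.
ΣM about B: M_B − 330·116 = 0 → M_B = 38280 N·mm.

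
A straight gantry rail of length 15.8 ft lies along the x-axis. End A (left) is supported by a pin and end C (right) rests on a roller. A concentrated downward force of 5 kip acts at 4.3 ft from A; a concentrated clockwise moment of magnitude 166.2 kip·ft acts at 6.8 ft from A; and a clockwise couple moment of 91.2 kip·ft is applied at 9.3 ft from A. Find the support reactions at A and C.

A_x = 0, A_y = -12.65 kip, C_y = 17.65 kip

Taking moments about A: C_y·15.8 − 5·4.3 − 166.2 − 91.2 = 0 → C_y = 278.9/15.8 = 17.6519 ≈ 17.65 kip.
ΣF_y = 0: A_y + 17.6519 − 5 = 0 → A_y = -12.65 kip.
ΣF_x = 0: no horizontal applied forces, so A_x = 0.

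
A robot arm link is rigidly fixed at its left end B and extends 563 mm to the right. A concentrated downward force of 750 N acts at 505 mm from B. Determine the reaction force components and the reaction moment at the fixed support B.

ΣF_x = 0: B_x = 0.
ΣF_y = 0: B_y − 750 = 0 → B_y = 750.0 N.
ΣM about B: M_B − 750·505 = 0 → M_B = 378800 N·mm.

B_x = 0, B_y = 750.0 N, M_B = 378800 N·mm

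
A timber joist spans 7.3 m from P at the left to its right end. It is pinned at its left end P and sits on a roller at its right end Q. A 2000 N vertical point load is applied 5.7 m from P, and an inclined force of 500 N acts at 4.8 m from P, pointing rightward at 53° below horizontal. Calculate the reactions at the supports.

Taking moments about P: Q_y·7.3 − 2000·5.7 − 500·sin53°·4.8 = 0 → Q_y = 13316.7/7.3 = 1824.21 ≈ 1824 N.
ΣF_y = 0: P_y + 1824.21 − 2000 − 500·sin53° = 0 → P_y = 575.1 N.
ΣF_x = 0: P_x + 500·cos53° = 0 → P_x = -300.9 N.

P_x = -300.9 N, P_y = 575.1 N, Q_y = 1824 N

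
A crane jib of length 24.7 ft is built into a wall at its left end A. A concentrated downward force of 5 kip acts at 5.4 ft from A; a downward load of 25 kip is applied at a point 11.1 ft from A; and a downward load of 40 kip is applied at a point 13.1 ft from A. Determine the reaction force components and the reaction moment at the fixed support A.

A_x = 0, A_y = 70.00 kip, M_A = 828.5 kip·ft

ΣF_x = 0: A_x = 0.
ΣF_y = 0: A_y − 5 − 25 − 40 = 0 → A_y = 70.00 kip.
ΣM about A: M_A − 5·5.4 − 25·11.1 − 40·13.1 = 0 → M_A = 828.5 kip·ft.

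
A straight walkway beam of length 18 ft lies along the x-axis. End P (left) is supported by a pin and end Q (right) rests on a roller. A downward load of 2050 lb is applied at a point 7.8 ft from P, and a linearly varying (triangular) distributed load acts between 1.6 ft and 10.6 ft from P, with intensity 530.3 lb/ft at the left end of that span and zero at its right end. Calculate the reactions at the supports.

P_x = 0, P_y = 2938 lb, Q_y = 1498 lb

Resultant of the triangular load: ½ × 530.3 × 9 = 2386.35 lb, acting at 4.6 ft from P (one-third of the span from the peak).
ΣM about P: Q_y·18 − 2050·7.8 − (½·530.3·9)·4.6 = 0 → Q_y = 26967.21/18 = 1498.18 ≈ 1498 lb.
ΣF_y = 0: P_y + 1498.18 − 2050 − ½·530.3·9 = 0 → P_y = 2938 lb.
ΣF_x = 0: no horizontal applied forces, so P_x = 0.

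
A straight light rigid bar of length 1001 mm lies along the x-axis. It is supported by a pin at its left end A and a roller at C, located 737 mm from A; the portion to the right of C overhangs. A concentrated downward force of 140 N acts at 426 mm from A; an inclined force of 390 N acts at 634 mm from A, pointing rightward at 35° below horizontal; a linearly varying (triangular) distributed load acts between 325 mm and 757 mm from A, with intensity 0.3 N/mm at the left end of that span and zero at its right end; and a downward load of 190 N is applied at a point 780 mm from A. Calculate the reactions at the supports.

Resultant of the triangular load: ½ × 0.3 × 432 = 64.8 N, acting at 469 mm from A (one-third of the span from the peak).
Taking moments about A: C_y·737 − 140·426 − 390·sin35°·634 − (½·0.3·432)·469 − 190·780 = 0 → C_y = 380054/737 = 515.677 ≈ 515.7 N.
ΣF_y = 0: A_y + 515.677 − 140 − 390·sin35° − ½·0.3·432 − 190 = 0 → A_y = 102.8 N.
ΣF_x = 0: A_x + 390·cos35° = 0 → A_x = -319.5 N.

A_x = -319.5 N, A_y = 102.8 N, C_y = 515.7 N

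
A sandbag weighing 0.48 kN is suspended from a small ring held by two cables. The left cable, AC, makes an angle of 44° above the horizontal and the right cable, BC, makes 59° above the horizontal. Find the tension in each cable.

T_AC = 0.2537 kN, T_BC = 0.3544 kN

ΣF_x = 0: −T_AC·cos44° + T_BC·cos59° = 0 → T_BC = 1.39667·T_AC.
ΣF_y = 0: T_AC·sin44° + T_BC·sin59° = 0.48.
Substitute: T_AC·(0.694658 + 1.39667·0.857167) = 0.48 → T_AC = 0.253722 ≈ 0.2537 kN.
Then T_BC = 1.39667 × 0.253722 = 0.3544 kN.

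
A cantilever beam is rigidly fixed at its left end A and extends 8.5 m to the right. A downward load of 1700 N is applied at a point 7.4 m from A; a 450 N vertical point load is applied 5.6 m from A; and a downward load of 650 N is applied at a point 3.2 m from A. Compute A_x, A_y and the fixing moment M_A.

A_x = 0, A_y = 2800 N, M_A = 17180 N·m

ΣF_x = 0: A_x = 0.
ΣF_y = 0: A_y − 1700 − 450 − 650 = 0 → A_y = 2800 N.
ΣM about A: M_A − 1700·7.4 − 450·5.6 − 650·3.2 = 0 → M_A = 17180 N·m.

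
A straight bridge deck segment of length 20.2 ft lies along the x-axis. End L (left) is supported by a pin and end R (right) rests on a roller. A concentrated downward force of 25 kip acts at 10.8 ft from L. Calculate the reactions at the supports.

Taking moments about L: R_y·20.2 − 25·10.8 = 0 → R_y = 270/20.2 = 13.3663 ≈ 13.37 kip.
ΣF_y = 0: L_y + 13.3663 − 25 = 0 → L_y = 11.63 kip.
ΣF_x = 0: no horizontal applied forces, so L_x = 0.

L_x = 0, L_y = 11.63 kip, R_y = 13.37 kip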